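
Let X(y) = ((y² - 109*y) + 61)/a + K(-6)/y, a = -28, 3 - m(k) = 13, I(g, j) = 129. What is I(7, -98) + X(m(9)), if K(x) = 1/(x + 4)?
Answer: 2953/35 ≈ 84.371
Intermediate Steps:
m(k) = -10 (m(k) = 3 - 1*13 = 3 - 13 = -10)
K(x) = 1/(4 + x)
X(y) = -61/28 - 1/(2*y) - y²/28 + 109*y/28 (X(y) = ((y² - 109*y) + 61)/(-28) + 1/((4 - 6)*y) = (61 + y² - 109*y)*(-1/28) + 1/((-2)*y) = (-61/28 - y²/28 + 109*y/28) - 1/(2*y) = -61/28 - 1/(2*y) - y²/28 + 109*y/28)
I(7, -98) + X(m(9)) = 129 + (1/28)*(-14 - 1*(-10)*(61 + (-10)² - 109*(-10)))/(-10) = 129 + (1/28)*(-⅒)*(-14 - 1*(-10)*(61 + 100 + 1090)) = 129 + (1/28)*(-⅒)*(-14 - 1*(-10)*1251) = 129 + (1/28)*(-⅒)*(-14 + 12510) = 129 + (1/28)*(-⅒)*12496 = 129 - 1562/35 = 2953/35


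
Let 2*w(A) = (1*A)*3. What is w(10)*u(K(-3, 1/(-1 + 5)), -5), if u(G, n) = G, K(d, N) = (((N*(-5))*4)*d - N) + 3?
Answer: 1065/4 ≈ 266.25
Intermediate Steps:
K(d, N) = 3 - N - 20*N*d (K(d, N) = ((-5*N*4)*d - N) + 3 = ((-20*N)*d - N) + 3 = (-20*N*d - N) + 3 = (-N - 20*N*d) + 3 = 3 - N - 20*N*d)
w(A) = 3*A/2 (w(A) = ((1*A)*3)/2 = (A*3)/2 = (3*A)/2 = 3*A/2)
w(10)*u(K(-3, 1/(-1 + 5)), -5) = ((3/2)*10)*(3 - 1/(-1 + 5) - 20*(-3)/(-1 + 5)) = 15*(3 - 1/4 - 20*(-3)/4) = 15*(3 - 1*¼ - 20*¼*(-3)) = 15*(3 - ¼ + 15) = 15*(71/4) = 1065/4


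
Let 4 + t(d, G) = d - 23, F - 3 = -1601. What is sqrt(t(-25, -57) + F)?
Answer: 5*I*sqrt(66) ≈ 40.62*I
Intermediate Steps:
F = -1598 (F = 3 - 1601 = -1598)
t(d, G) = -27 + d (t(d, G) = -4 + (d - 23) = -4 + (-23 + d) = -27 + d)
sqrt(t(-25, -57) + F) = sqrt((-27 - 25) - 1598) = sqrt(-52 - 1598) = sqrt(-1650) = 5*I*sqrt(66)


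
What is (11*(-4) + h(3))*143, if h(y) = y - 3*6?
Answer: -8437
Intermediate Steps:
h(y) = -18 + y (h(y) = y - 18 = -18 + y)
(11*(-4) + h(3))*143 = (11*(-4) + (-18 + 3))*143 = (-44 - 15)*143 = -59*143 = -8437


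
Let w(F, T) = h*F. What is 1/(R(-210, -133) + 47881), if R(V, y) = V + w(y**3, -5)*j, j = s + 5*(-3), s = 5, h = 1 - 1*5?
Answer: -1/94057809 ≈ -1.0632e-8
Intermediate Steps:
h = -4 (h = 1 - 5 = -4)
j = -10 (j = 5 + 5*(-3) = 5 - 15 = -10)
w(F, T) = -4*F
R(V, y) = V + 40*y**3 (R(V, y) = V - 4*y**3*(-10) = V + 40*y**3)
1/(R(-210, -133) + 47881) = 1/((-210 + 40*(-133)**3) + 47881) = 1/((-210 + 40*(-2352637)) + 47881) = 1/((-210 - 94105480) + 47881) = 1/(-94105690 + 47881) = 1/(-94057809) = -1/94057809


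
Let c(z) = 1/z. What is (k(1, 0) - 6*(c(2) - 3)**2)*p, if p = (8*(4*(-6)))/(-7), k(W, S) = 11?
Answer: -5088/7 ≈ -726.86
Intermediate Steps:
p = 192/7 (p = (8*(-24))*(-1/7) = -192*(-1/7) = 192/7 ≈ 27.429)
(k(1, 0) - 6*(c(2) - 3)**2)*p = (11 - 6*(1/2 - 3)**2)*(192/7) = (11 - 6*(-5/2)**2)*(192/7) = (11 - 6*25/4)*(192/7) = (11 - 75/2)*(192/7) = -53/2*192/7 = -5088/7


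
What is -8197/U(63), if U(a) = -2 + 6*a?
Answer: -8197/376 ≈ -21.801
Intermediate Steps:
-8197/U(63) = -8197/(-2 + 6*63) = -8197/(-2 + 378) = -8197/376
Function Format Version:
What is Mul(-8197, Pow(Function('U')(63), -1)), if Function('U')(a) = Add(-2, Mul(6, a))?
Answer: Rational(-8197, 376) ≈ -21.801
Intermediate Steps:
Mul(-8197, Pow(Function('U')(63), -1)) = Mul(-8197, Pow(Add(-2, Mul(6, 63)), -1)) = Mul(-8197, Pow(Add(-2, 378), -1)) = Mul(-8197, Pow(376, -1)) = Mul(-8197, Rational(1, 376)) = Rational(-8197, 376)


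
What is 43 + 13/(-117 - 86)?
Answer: 8716/203 ≈ 42.936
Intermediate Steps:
43 + 13/(-117 - 86) = 43 + 13/(-203) = 43 - 1/203*13 = 43 - 13/203 = 8716/203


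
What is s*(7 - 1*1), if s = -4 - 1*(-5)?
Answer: 6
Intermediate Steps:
s = 1 (s = -4 + 5 = 1)
s*(7 - 1*1) = 1*(7 - 1*1) = 1*(7 - 1) = 1*6 = 6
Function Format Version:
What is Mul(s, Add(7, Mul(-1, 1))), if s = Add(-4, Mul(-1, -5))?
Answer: 6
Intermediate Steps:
s = 1 (s = Add(-4, 5) = 1)
Mul(s, Add(7, Mul(-1, 1))) = Mul(1, Add(7, Mul(-1, 1))) = Mul(1, Add(7, -1)) = Mul(1, 6) = 6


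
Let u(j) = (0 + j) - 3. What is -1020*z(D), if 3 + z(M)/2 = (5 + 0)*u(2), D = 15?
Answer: 16320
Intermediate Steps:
u(j) = -3 + j (u(j) = j - 3 = -3 + j)
z(M) = -16 (z(M) = -6 + 2*((5 + 0)*(-3 + 2)) = -6 + 2*(5*(-1)) = -6 + 2*(-5) = -6 - 10 = -16)
-1020*z(D) = -1020*(-16) = 16320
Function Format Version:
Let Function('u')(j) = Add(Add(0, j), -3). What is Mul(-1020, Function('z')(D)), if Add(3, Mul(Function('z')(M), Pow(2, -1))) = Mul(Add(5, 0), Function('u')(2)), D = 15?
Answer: 16320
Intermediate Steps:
Function('u')(j) = Add(-3, j) (Function('u')(j) = Add(j, -3) = Add(-3, j))
Function('z')(M) = -16 (Function('z')(M) = Add(-6, Mul(2, Mul(Add(5, 0), Add(-3, 2)))) = Add(-6, Mul(2, Mul(5, -1))) = Add(-6, Mul(2, -5)) = Add(-6, -10) = -16)
Mul(-1020, Function('z')(D)) = Mul(-1020, -16) = 16320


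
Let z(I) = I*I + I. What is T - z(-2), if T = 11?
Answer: 9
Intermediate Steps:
z(I) = I + I² (z(I) = I² + I = I + I²)
T - z(-2) = 11 - (-2)*(1 - 2) = 11 - (-2)*(-1) = 11 - 1*2 = 11 - 2 = 9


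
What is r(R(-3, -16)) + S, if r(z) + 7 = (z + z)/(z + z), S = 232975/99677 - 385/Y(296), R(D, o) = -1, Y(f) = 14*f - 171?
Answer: -1488866296/396016721 ≈ -3.7596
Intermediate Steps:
Y(f) = -171 + 14*f
S = 887234030/396016721 (S = 232975/99677 - 385/(-171 + 14*296) = 232975*(1/99677) - 385/(-171 + 4144) = 232975/99677 - 385/3973 = 887234030/396016721 ≈ 2.2404)
r(z) = -6 (r(z) = -7 + (z + z)/(z + z) = -7 + (2*z)/((2*z)) = -7 + (2*z)*(1/(2*z)) = -7 + 1 = -6)
r(R(-3, -16)) + S = -6 + 887234030/396016721 = -1488866296/396016721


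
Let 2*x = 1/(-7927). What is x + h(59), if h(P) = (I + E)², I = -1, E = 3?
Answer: 63415/15854 ≈ 3.9999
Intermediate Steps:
x = -1/15854 (x = (½)/(-7927) = (½)*(-1/7927) = -1/15854 ≈ -6.3076e-5)
h(P) = 4 (h(P) = (-1 + 3)² = 2² = 4)
x + h(59) = -1/15854 + 4 = 63415/15854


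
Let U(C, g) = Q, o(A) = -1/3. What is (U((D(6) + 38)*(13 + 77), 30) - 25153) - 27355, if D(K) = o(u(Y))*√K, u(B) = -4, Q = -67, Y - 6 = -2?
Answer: -52575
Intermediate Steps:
Y = 4 (Y = 6 - 2 = 4)
o(A) = -⅓ (o(A) = -1*⅓ = -⅓)
D(K) = -√K/3
U(C, g) = -67
(U((D(6) + 38)*(13 + 77), 30) - 25153) - 27355 = (-67 - 25153) - 27355 = -25220 - 27355 = -52575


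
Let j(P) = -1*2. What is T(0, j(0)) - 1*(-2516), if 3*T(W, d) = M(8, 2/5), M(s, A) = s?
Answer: 7556/3 ≈ 2518.7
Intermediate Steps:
j(P) = -2
T(W, d) = 8/3 (T(W, d) = (⅓)*8 = 8/3)
T(0, j(0)) - 1*(-2516) = 8/3 - 1*(-2516) = 8/3 + 2516 = 7556/3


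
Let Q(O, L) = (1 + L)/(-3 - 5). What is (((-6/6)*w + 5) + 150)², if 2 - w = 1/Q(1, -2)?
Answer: 25921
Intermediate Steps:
Q(O, L) = -⅛ - L/8 (Q(O, L) = (1 + L)/(-8) = (1 + L)*(-⅛) = -⅛ - L/8)
w = -6 (w = 2 - 1/(-⅛ - ⅛*(-2)) = 2 - 1/(-⅛ + ¼) = 2 - 1/⅛ = 2 - 1*8 = 2 - 8 = -6)
(((-6/6)*w + 5) + 150)² = ((-6/6*(-6) + 5) + 150)² = ((-6*⅙*(-6) + 5) + 150)² = ((-1*(-6) + 5) + 150)² = ((6 + 5) + 150)² = (11 + 150)² = 161² = 25921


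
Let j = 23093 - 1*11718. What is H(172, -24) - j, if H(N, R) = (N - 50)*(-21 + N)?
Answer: 7047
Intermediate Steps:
H(N, R) = (-50 + N)*(-21 + N)
j = 11375 (j = 23093 - 11718 = 11375)
H(172, -24) - j = (1050 + 172**2 - 71*172) - 1*11375 = (1050 + 29584 - 12212) - 11375 = 18422 - 11375 = 7047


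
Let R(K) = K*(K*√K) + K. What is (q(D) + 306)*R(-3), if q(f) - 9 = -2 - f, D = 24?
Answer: -867 + 2601*I*√3 ≈ -867.0 + 4505.1*I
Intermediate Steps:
q(f) = 7 - f (q(f) = 9 + (-2 - f) = 7 - f)
R(K) = K + K^(5/2) (R(K) = K*K^(3/2) + K = K^(5/2) + K = K + K^(5/2))
(q(D) + 306)*R(-3) = ((7 - 1*24) + 306)*(-3 + (-3)^(5/2)) = ((7 - 24) + 306)*(-3 + 9*I*√3) = (-17 + 306)*(-3 + 9*I*√3) = 289*(-3 + 9*I*√3) = -867 + 2601*I*√3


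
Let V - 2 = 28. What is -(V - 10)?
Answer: -20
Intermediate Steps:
V = 30 (V = 2 + 28 = 30)
-(V - 10) = -(30 - 10) = -1*20 = -20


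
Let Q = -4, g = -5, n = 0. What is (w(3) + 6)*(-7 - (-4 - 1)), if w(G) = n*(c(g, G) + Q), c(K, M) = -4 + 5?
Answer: -12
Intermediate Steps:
c(K, M) = 1
w(G) = 0 (w(G) = 0*(1 - 4) = 0*(-3) = 0)
(w(3) + 6)*(-7 - (-4 - 1)) = (0 + 6)*(-7 - (-4 - 1)) = 6*(-7 - 1*(-5)) = 6*(-7 + 5) = 6*(-2) = -12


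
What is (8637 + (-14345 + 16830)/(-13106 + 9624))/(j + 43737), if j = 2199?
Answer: 30071549/159949152 ≈ 0.18801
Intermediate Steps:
(8637 + (-14345 + 16830)/(-13106 + 9624))/(j + 43737) = (8637 + (-14345 + 16830)/(-13106 + 9624))/(2199 + 43737) = (8637 + 2485/(-3482))/45936 = (8637 + 2485*(-1/3482))*(1/45936) = (8637 - 2485/3482)*(1/45936) = (30071549/3482)*(1/45936) = 30071549/159949152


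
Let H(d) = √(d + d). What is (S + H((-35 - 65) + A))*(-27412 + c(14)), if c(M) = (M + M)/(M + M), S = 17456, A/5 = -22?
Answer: -478486416 - 54822*I*√105 ≈ -4.7849e+8 - 5.6176e+5*I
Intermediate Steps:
A = -110 (A = 5*(-22) = -110)
c(M) = 1 (c(M) = (2*M)/((2*M)) = (2*M)*(1/(2*M)) = 1)
H(d) = √2*√d (H(d) = √(2*d) = √2*√d)
(S + H((-35 - 65) + A))*(-27412 + c(14)) = (17456 + √2*√((-35 - 65) - 110))*(-27412 + 1) = (17456 + √2*√(-100 - 110))*(-27411) = (17456 + √2*√(-210))*(-27411) = (17456 + √2*(I*√210))*(-27411) = (17456 + 2*I*√105)*(-27411) = -478486416 - 54822*I*√105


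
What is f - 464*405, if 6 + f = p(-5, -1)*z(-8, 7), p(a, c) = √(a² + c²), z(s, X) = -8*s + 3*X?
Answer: -187926 + 85*√26 ≈ -1.8749e+5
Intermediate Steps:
f = -6 + 85*√26 (f = -6 + √((-5)² + (-1)²)*(-8*(-8) + 3*7) = -6 + √(25 + 1)*(64 + 21) = -6 + √26*85 = -6 + 85*√26 ≈ 427.42)
f - 464*405 = (-6 + 85*√26) - 464*405 = (-6 + 85*√26) - 187920 = -187926 + 85*√26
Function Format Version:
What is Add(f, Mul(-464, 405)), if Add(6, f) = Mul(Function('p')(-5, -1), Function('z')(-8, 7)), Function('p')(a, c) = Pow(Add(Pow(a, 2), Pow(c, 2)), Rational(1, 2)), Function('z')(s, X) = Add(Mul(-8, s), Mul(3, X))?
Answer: Add(-187926, Mul(85, Pow(26, Rational(1, 2)))) ≈ -1.8749e+5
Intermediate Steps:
f = Add(-6, Mul(85, Pow(26, Rational(1, 2)))) (f = Add(-6, Mul(Pow(Add(Pow(-5, 2), Pow(-1, 2)), Rational(1, 2)), Add(Mul(-8, -8), Mul(3, 7)))) = Add(-6, Mul(Pow(Add(25, 1), Rational(1, 2)), Add(64, 21))) = Add(-6, Mul(Pow(26, Rational(1, 2)), 85)) = Add(-6, Mul(85, Pow(26, Rational(1, 2)))) ≈ 427.42)
Add(f, Mul(-464, 405)) = Add(Add(-6, Mul(85, Pow(26, Rational(1, 2)))), Mul(-464, 405)) = Add(Add(-6, Mul(85, Pow(26, Rational(1, 2)))), -187920) = Add(-187926, Mul(85, Pow(26, Rational(1, 2))))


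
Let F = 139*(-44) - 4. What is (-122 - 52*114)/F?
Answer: 605/612 ≈ 0.98856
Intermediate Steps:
F = -6120 (F = -6116 - 4 = -6120)
(-122 - 52*114)/F = (-122 - 52*114)/(-6120) = (-122 - 5928)*(-1/6120) = -6050*(-1/6120) = 605/612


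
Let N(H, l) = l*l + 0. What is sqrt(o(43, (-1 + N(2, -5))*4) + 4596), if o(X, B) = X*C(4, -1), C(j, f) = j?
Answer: 4*sqrt(298) ≈ 69.051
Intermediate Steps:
N(H, l) = l**2 (N(H, l) = l**2 + 0 = l**2)
o(X, B) = 4*X (o(X, B) = X*4 = 4*X)
sqrt(o(43, (-1 + N(2, -5))*4) + 4596) = sqrt(4*43 + 4596) = sqrt(172 + 4596) = sqrt(4768) = 4*sqrt(298)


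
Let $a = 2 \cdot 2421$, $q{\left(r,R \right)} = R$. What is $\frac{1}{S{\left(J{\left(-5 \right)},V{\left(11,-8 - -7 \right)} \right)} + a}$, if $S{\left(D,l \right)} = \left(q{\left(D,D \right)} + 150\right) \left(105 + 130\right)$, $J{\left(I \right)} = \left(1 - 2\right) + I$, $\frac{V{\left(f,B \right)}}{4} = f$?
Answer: $\frac{1}{38682} \approx 2.5852 \cdot 10^{-5}$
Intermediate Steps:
$V{\left(f,B \right)} = 4 f$
$J{\left(I \right)} = -1 + I$
$S{\left(D,l \right)} = 35250 + 235 D$ ($S{\left(D,l \right)} = \left(D + 150\right) \left(105 + 130\right) = \left(150 + D\right) 235 = 35250 + 235 D$)
$a = 4842$
$\frac{1}{S{\left(J{\left(-5 \right)},V{\left(11,-8 - -7 \right)} \right)} + a} = \frac{1}{\left(35250 + 235 \left(-1 - 5\right)\right) + 4842} = \frac{1}{\left(35250 + 235 \left(-6\right)\right) + 4842} = \frac{1}{\left(35250 - 1410\right) + 4842} = \frac{1}{33840 + 4842} = \frac{1}{38682}$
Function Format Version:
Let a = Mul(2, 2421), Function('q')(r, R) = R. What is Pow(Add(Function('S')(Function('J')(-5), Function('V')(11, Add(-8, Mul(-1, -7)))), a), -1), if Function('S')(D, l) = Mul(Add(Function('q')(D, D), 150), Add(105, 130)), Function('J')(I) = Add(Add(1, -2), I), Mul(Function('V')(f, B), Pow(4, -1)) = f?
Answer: Rational(1, 38682) ≈ 2.5852e-5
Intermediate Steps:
Function('V')(f, B) = Mul(4, f)
Function('J')(I) = Add(-1, I)
Function('S')(D, l) = Add(35250, Mul(235, D)) (Function('S')(D, l) = Mul(Add(D, 150), Add(105, 130)) = Mul(Add(150, D), 235) = Add(35250, Mul(235, D)))
a = 4842
Pow(Add(Function('S')(Function('J')(-5), Function('V')(11, Add(-8, Mul(-1, -7)))), a), -1) = Pow(Add(Add(35250, Mul(235, Add(-1, -5))), 4842), -1) = Pow(Add(Add(35250, Mul(235, -6)), 4842), -1) = Pow(Add(Add(35250, -1410), 4842), -1) = Pow(Add(33840, 4842), -1) = Pow(38682, -1) = Rational(1, 38682)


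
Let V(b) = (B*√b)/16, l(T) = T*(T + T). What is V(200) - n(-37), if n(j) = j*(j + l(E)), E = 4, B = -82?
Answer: -185 - 205*√2/4 ≈ -257.48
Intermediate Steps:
l(T) = 2*T² (l(T) = T*(2*T) = 2*T²)
n(j) = j*(32 + j) (n(j) = j*(j + 2*4²) = j*(j + 2*16) = j*(j + 32) = j*(32 + j))
V(b) = -41*√b/8 (V(b) = -82*√b/16 = -82*√b*(1/16) = -41*√b/8)
V(200) - n(-37) = -205*√2/4 - (-37)*(32 - 37) = -205*√2/4 - (-37)*(-5) = -205*√2/4 - 1*185 = -205*√2/4 - 185 = -185 - 205*√2/4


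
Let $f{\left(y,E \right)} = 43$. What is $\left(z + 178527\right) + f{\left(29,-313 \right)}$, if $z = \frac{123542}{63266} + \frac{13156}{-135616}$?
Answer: $\frac{14731975240099}{82498864} \approx 1.7857 \cdot 10^{5}$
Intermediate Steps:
$z = \frac{153095619}{82498864}$ ($z = 123542 \cdot \frac{1}{63266} + 13156 \left(- \frac{1}{135616}\right) = \frac{61771}{31633} - \frac{253}{2608} = \frac{153095619}{82498864} \approx 1.8557$)
$\left(z + 178527\right) + f{\left(29,-313 \right)} = \left(\frac{153095619}{82498864} + 178527\right) + 43 = \frac{14728427788947}{82498864} + 43 = \frac{14731975240099}{82498864}$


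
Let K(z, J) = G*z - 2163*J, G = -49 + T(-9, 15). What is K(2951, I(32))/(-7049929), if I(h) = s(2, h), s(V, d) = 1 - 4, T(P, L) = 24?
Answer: 67286/7049929 ≈ 0.0095442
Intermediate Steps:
s(V, d) = -3
I(h) = -3
G = -25 (G = -49 + 24 = -25)
K(z, J) = -2163*J - 25*z (K(z, J) = -25*z - 2163*J = -2163*J - 25*z)
K(2951, I(32))/(-7049929) = (-2163*(-3) - 25*2951)/(-7049929) = (6489 - 73775)*(-1/7049929) = -67286*(-1/7049929) = 67286/7049929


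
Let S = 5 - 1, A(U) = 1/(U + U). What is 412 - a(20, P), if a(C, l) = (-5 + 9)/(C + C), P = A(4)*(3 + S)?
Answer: 4119/10 ≈ 411.90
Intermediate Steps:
A(U) = 1/(2*U)
S = 4
P = 7/8 (P = ((½)/4)*(3 + 4) = ((½)*(¼))*7 = (⅛)*7 = 7/8 ≈ 0.87500)
a(C, l) = 2/C (a(C, l) = 4/((2*C)) = 4*(1/(2*C)) = 2/C)
412 - a(20, P) = 412 - 2/20 = 412 - 1*⅒ = 412 - ⅒ = 4119/10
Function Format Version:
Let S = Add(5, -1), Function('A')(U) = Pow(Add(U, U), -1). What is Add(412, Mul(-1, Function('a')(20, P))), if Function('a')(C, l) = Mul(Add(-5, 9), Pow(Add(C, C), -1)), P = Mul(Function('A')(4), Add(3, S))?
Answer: Rational(4119, 10) ≈ 411.90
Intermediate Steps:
Function('A')(U) = Mul(Rational(1, 2), Pow(U, -1)) (Function('A')(U) = Pow(Mul(2, U), -1) = Mul(Rational(1, 2), Pow(U, -1)))
S = 4
P = Rational(7, 8) (P = Mul(Mul(Rational(1, 2), Pow(4, -1)), Add(3, 4)) = Mul(Mul(Rational(1, 2), Rational(1, 4)), 7) = Mul(Rational(1, 8), 7) = Rational(7, 8) ≈ 0.87500)
Function('a')(C, l) = Mul(2, Pow(C, -1)) (Function('a')(C, l) = Mul(4, Pow(Mul(2, C), -1)) = Mul(4, Mul(Rational(1, 2), Pow(C, -1))) = Mul(2, Pow(C, -1)))
Add(412, Mul(-1, Function('a')(20, P))) = Add(412, Mul(-1, Mul(2, Pow(20, -1)))) = Add(412, Mul(-1, Mul(2, Rational(1, 20)))) = Add(412, Mul(-1, Rational(1, 10))) = Add(412, Rational(-1, 10)) = Rational(4119, 10)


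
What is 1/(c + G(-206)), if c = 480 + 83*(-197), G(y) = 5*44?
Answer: -1/15651 ≈ -6.3894e-5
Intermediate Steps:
G(y) = 220
c = -15871 (c = 480 - 16351 = -15871)
1/(c + G(-206)) = 1/(-15871 + 220) = 1/(-15651) = -1/15651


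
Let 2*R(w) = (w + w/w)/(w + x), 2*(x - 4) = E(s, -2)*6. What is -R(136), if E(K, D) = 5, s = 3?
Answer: -137/310 ≈ -0.44194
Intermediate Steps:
x = 19 (x = 4 + (5*6)/2 = 4 + (½)*30 = 4 + 15 = 19)
R(w) = (1 + w)/(2*(19 + w)) (R(w) = ((w + w/w)/(w + 19))/2 = ((w + 1)/(19 + w))/2 = ((1 + w)/(19 + w))/2 = (1 + w)/(2*(19 + w)))
-R(136) = -(1 + 136)/(2*(19 + 136)) = -137/(2*155) = -1*137/310 = -137/310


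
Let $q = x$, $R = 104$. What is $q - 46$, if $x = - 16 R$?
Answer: $-1710$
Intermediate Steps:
$x = -1664$ ($x = \left(-16\right) 104 = -1664$)
$q = -1664$
$q - 46 = -1664 - 46 = -1710$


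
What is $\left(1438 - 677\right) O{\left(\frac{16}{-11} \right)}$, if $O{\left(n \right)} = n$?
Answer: $- \frac{12176}{11} \approx -1106.9$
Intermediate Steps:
$\left(1438 - 677\right) O{\left(\frac{16}{-11} \right)} = \left(1438 - 677\right) \frac{16}{-11} = 761 \cdot 16 \left(- \frac{1}{11}\right) = 761 \left(- \frac{16}{11}\right) = - \frac{12176}{11}$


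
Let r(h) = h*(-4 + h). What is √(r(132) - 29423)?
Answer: I*√12527 ≈ 111.92*I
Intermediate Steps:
√(r(132) - 29423) = √(132*(-4 + 132) - 29423) = √(132*128 - 29423) = √(16896 - 29423) = √(-12527) = I*√12527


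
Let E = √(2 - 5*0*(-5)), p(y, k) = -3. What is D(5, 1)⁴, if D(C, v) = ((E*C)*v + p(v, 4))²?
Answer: 52952161 - 37389480*√2 ≈ 75451.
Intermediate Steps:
E = √2 (E = √(2 + 0*(-5)) = √(2 + 0) = √2 ≈ 1.4142)
D(C, v) = (-3 + C*v*√2)² (D(C, v) = ((√2*C)*v - 3)² = ((C*√2)*v - 3)² = (C*v*√2 - 3)² = (-3 + C*v*√2)²)
D(5, 1)⁴ = ((-3 + 5*1*√2)²)⁴ = ((-3 + 5*√2)²)⁴ = (-3 + 5*√2)⁸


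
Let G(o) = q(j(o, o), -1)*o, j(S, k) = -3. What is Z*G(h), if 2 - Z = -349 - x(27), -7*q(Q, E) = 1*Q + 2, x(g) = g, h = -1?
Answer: -54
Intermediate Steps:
q(Q, E) = -2/7 - Q/7 (q(Q, E) = -(1*Q + 2)/7 = -(Q + 2)/7 = -(2 + Q)/7 = -2/7 - Q/7)
G(o) = o/7 (G(o) = (-2/7 - ⅐*(-3))*o = (-2/7 + 3/7)*o = o/7)
Z = 378 (Z = 2 - (-349 - 1*27) = 2 - (-349 - 27) = 2 - 1*(-376) = 2 + 376 = 378)
Z*G(h) = 378*((⅐)*(-1)) = 378*(-⅐) = -54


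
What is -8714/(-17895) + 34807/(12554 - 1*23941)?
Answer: -523644947/203770365 ≈ -2.5698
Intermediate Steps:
-8714/(-17895) + 34807/(12554 - 1*23941) = -8714*(-1/17895) + 34807/(12554 - 23941) = 8714/17895 + 34807/(-11387) = 8714/17895 + 34807*(-1/11387) = 8714/17895 - 34807/11387 = -523644947/203770365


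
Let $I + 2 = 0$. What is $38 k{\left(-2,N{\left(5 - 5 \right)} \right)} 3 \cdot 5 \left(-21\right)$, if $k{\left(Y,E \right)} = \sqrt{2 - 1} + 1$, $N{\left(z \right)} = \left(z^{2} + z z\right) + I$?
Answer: $-23940$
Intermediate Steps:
$I = -2$ ($I = -2 + 0 = -2$)
$N{\left(z \right)} = -2 + 2 z^{2}$ ($N{\left(z \right)} = \left(z^{2} + z z\right) - 2 = \left(z^{2} + z^{2}\right) - 2 = 2 z^{2} - 2 = -2 + 2 z^{2}$)
$k{\left(Y,E \right)} = 2$ ($k{\left(Y,E \right)} = \sqrt{1} + 1 = 1 + 1 = 2$)
$38 k{\left(-2,N{\left(5 - 5 \right)} \right)} 3 \cdot 5 \left(-21\right) = 38 \cdot 2 \cdot 3 \cdot 5 \left(-21\right) = 38 \cdot 6 \cdot 5 \left(-21\right) = 38 \cdot 30 \left(-21\right) = 1140 \left(-21\right) = -23940$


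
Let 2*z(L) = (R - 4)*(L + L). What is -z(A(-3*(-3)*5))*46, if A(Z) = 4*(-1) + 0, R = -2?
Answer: -1104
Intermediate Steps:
A(Z) = -4 (A(Z) = -4 + 0 = -4)
z(L) = -6*L (z(L) = ((-2 - 4)*(L + L))/2 = (-12*L)/2 = -6*L)
-z(A(-3*(-3)*5))*46 = -(-6)*(-4)*46 = -1*24*46 = -24*46 = -1104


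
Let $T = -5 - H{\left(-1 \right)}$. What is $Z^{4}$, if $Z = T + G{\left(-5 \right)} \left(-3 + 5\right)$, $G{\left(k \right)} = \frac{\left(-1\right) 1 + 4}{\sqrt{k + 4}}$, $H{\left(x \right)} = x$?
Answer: $-1904 - 1920 i \approx -1904.0 - 1920.0 i$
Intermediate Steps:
$T = -4$ ($T = -5 - -1 = -5 + 1 = -4$)
$G{\left(k \right)} = \frac{3}{\sqrt{4 + k}}$ ($G{\left(k \right)} = \frac{-1 + 4}{\sqrt{4 + k}} = \frac{3}{\sqrt{4 + k}}$)
$Z = -4 - 6 i$ ($Z = -4 + \frac{3}{\sqrt{4 - 5}} \left(-3 + 5\right) = -4 + \frac{3}{i} 2 = -4 + 3 \left(- i\right) 2 = -4 + - 3 i 2 = -4 - 6 i \approx -4.0 - 6.0 i$)
$Z^{4} = \left(-4 - 6 i\right)^{4}$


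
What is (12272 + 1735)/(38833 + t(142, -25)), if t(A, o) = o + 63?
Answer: 667/1851 ≈ 0.36035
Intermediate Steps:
t(A, o) = 63 + o
(12272 + 1735)/(38833 + t(142, -25)) = (12272 + 1735)/(38833 + (63 - 25)) = 14007/(38833 + 38) = 14007/38871 = 14007*(1/38871) = 667/1851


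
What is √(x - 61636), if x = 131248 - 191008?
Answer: 2*I*√30349 ≈ 348.42*I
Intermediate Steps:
x = -59760
√(x - 61636) = √(-59760 - 61636) = √(-121396) = 2*I*√30349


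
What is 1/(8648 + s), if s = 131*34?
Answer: 1/13102 ≈ 7.6324e-5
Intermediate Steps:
s = 4454
1/(8648 + s) = 1/(8648 + 4454) = 1/13102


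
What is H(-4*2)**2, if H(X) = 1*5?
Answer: 25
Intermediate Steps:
H(X) = 5
H(-4*2)**2 = 5**2 = 25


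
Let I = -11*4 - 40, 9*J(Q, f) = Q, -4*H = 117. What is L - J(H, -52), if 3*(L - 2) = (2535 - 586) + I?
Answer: 7523/12 ≈ 626.92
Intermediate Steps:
H = -117/4 (H = -1/4*117 = -117/4 ≈ -29.250)
J(Q, f) = Q/9
I = -84 (I = -44 - 40 = -84)
L = 1871/3 (L = 2 + ((2535 - 586) - 84)/3 = 2 + (1949 - 84)/3 = 2 + (1/3)*1865 = 2 + 1865/3 = 1871/3 ≈ 623.67)
L - J(H, -52) = 1871/3 - (-117)/(9*4) = 1871/3 - 1*(-13/4) = 1871/3 + 13/4 = 7523/12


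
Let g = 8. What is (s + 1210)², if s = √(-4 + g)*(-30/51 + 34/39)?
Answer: 644176391236/439569 ≈ 1.4655e+6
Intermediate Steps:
s = 376/663 (s = √(-4 + 8)*(-30/51 + 34/39) = √4*(-30*1/51 + 34*(1/39)) = 2*(-10/17 + 34/39) = 2*(188/663) = 376/663 ≈ 0.56712)
(s + 1210)² = (376/663 + 1210)² = (802606/663)² = 644176391236/439569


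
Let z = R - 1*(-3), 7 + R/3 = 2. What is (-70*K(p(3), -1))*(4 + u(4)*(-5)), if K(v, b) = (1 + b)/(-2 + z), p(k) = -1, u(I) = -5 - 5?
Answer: 0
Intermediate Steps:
u(I) = -10
R = -15 (R = -21 + 3*2 = -21 + 6 = -15)
z = -12 (z = -15 - 1*(-3) = -15 + 3 = -12)
K(v, b) = -1/14 - b/14 (K(v, b) = (1 + b)/(-2 - 12) = (1 + b)/(-14) = (1 + b)*(-1/14) = -1/14 - b/14)
(-70*K(p(3), -1))*(4 + u(4)*(-5)) = (-70*(-1/14 - 1/14*(-1)))*(4 - 10*(-5)) = (-70*(-1/14 + 1/14))*(4 + 50) = -70*0*54 = 0*54 = 0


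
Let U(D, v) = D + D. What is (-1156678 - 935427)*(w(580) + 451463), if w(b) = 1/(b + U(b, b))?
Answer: -328688784284441/348 ≈ -9.4451e+11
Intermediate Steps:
U(D, v) = 2*D
w(b) = 1/(3*b) (w(b) = 1/(b + 2*b) = 1/(3*b))
(-1156678 - 935427)*(w(580) + 451463) = (-1156678 - 935427)*((1/3)/580 + 451463) = -2092105*((1/3)*(1/580) + 451463) = -2092105*(1/1740 + 451463) = -2092105*785545621/1740 = -328688784284441/348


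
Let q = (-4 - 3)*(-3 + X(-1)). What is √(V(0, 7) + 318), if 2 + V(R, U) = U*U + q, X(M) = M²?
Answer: √379 ≈ 19.468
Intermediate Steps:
q = 14 (q = (-4 - 3)*(-3 + (-1)²) = -7*(-3 + 1) = -7*(-2) = 14)
V(R, U) = 12 + U² (V(R, U) = -2 + (U*U + 14) = -2 + (U² + 14) = -2 + (14 + U²) = 12 + U²)
√(V(0, 7) + 318) = √((12 + 7²) + 318) = √((12 + 49) + 318) = √(61 + 318) = √379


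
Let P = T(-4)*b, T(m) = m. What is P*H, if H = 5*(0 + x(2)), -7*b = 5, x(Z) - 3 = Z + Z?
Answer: 100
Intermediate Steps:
x(Z) = 3 + 2*Z (x(Z) = 3 + (Z + Z) = 3 + 2*Z)
b = -5/7 (b = -1/7*5 = -5/7 ≈ -0.71429)
H = 35 (H = 5*(0 + (3 + 2*2)) = 5*(0 + (3 + 4)) = 5*(0 + 7) = 5*7 = 35)
P = 20/7 (P = -4*(-5/7) = 20/7 ≈ 2.8571)
P*H = (20/7)*35 = 100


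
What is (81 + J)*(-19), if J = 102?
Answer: -3477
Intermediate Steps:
(81 + J)*(-19) = (81 + 102)*(-19) = 183*(-19) = -3477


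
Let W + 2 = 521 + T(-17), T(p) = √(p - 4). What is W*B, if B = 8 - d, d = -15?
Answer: 11937 + 23*I*√21 ≈ 11937.0 + 105.4*I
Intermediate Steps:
T(p) = √(-4 + p)
B = 23 (B = 8 - 1*(-15) = 8 + 15 = 23)
W = 519 + I*√21 (W = -2 + (521 + √(-4 - 17)) = -2 + (521 + √(-21)) = -2 + (521 + I*√21) = 519 + I*√21 ≈ 519.0 + 4.5826*I)
W*B = (519 + I*√21)*23 = 11937 + 23*I*√21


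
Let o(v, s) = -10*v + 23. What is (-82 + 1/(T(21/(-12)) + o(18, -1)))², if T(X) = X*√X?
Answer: 4*(-2651673417*I + 29561000*√7)/(-1577193*I + 17584*√7) ≈ 6725.0 - 0.015401*I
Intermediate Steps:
o(v, s) = 23 - 10*v
T(X) = X^(3/2)
(-82 + 1/(T(21/(-12)) + o(18, -1)))² = (-82 + 1/((21/(-12))^(3/2) + (23 - 10*18)))² = (-82 + 1/((21*(-1/12))^(3/2) + (23 - 180)))² = (-82 + 1/((-7/4)^(3/2) - 157))² = (-82 + 1/(-7*I*√7/8 - 157))² = (-82 + 1/(-157 - 7*I*√7/8))²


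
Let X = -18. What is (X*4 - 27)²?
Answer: 9801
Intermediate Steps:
(X*4 - 27)² = (-18*4 - 27)² = (-72 - 27)² = (-99)² = 9801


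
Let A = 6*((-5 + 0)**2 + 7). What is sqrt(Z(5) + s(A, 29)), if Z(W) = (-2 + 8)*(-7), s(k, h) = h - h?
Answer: I*sqrt(42) ≈ 6.4807*I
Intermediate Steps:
A = 192 (A = 6*((-5)**2 + 7) = 6*(25 + 7) = 6*32 = 192)
s(k, h) = 0
Z(W) = -42 (Z(W) = 6*(-7) = -42)
sqrt(Z(5) + s(A, 29)) = sqrt(-42 + 0) = sqrt(-42) = I*sqrt(42)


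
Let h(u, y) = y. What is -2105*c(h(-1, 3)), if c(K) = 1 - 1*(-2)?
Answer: -6315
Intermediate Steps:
c(K) = 3 (c(K) = 1 + 2 = 3)
-2105*c(h(-1, 3)) = -2105*3 = -6315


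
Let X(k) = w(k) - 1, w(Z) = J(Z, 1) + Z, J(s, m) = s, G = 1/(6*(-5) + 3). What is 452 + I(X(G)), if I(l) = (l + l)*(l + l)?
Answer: 332872/729 ≈ 456.61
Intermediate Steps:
G = -1/27 (G = 1/(-30 + 3) = 1/(-27) = -1/27 ≈ -0.037037)
w(Z) = 2*Z (w(Z) = Z + Z = 2*Z)
X(k) = -1 + 2*k (X(k) = 2*k - 1 = -1 + 2*k)
I(l) = 4*l**2 (I(l) = (2*l)*(2*l) = 4*l**2)
452 + I(X(G)) = 452 + 4*(-1 + 2*(-1/27))**2 = 452 + 4*(-1 - 2/27)**2 = 452 + 4*(-29/27)**2 = 452 + 4*(841/729) = 452 + 3364/729 = 332872/729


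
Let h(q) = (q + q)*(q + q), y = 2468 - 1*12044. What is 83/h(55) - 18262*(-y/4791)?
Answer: -705336745849/19323700 ≈ -36501.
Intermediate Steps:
y = -9576 (y = 2468 - 12044 = -9576)
h(q) = 4*q**2 (h(q) = (2*q)*(2*q) = 4*q**2)
83/h(55) - 18262*(-y/4791) = 83/((4*55**2)) - 18262/((-4791/(-9576))) = 83/((4*3025)) - 18262/((-4791*(-1/9576))) = 83/12100 - 18262/1597/3192 = 83*(1/12100) - 18262*3192/1597 = 83/12100 - 58292304/1597 = -705336745849/19323700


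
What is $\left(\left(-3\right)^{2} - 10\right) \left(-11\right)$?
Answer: $11$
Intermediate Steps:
$\left(\left(-3\right)^{2} - 10\right) \left(-11\right) = \left(9 - 10\right) \left(-11\right) = \left(-1\right) \left(-11\right) = 11$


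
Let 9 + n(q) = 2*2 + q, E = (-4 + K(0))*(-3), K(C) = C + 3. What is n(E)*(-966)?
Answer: 1932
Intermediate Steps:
K(C) = 3 + C
E = 3 (E = (-4 + (3 + 0))*(-3) = (-4 + 3)*(-3) = -1*(-3) = 3)
n(q) = -5 + q (n(q) = -9 + (2*2 + q) = -9 + (4 + q) = -5 + q)
n(E)*(-966) = (-5 + 3)*(-966) = -2*(-966) = 1932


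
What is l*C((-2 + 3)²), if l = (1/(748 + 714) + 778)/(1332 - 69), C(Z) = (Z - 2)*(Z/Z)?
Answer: -1137437/1846506 ≈ -0.61599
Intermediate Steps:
C(Z) = -2 + Z (C(Z) = (-2 + Z)*1 = -2 + Z)
l = 1137437/1846506 (l = (1/1462 + 778)/1263 = (1/1462 + 778)*(1/1263) = (1137437/1462)*(1/1263) = 1137437/1846506 ≈ 0.61599)
l*C((-2 + 3)²) = 1137437*(-2 + (-2 + 3)²)/1846506 = 1137437*(-2 + 1²)/1846506 = 1137437*(-2 + 1)/1846506 = (1137437/1846506)*(-1) = -1137437/1846506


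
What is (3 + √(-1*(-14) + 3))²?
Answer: (3 + √17)² ≈ 50.739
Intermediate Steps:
(3 + √(-1*(-14) + 3))² = (3 + √(14 + 3))² = (3 + √17)²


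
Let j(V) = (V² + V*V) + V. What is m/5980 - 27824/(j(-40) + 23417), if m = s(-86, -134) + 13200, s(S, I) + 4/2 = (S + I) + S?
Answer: 44060791/39732615 ≈ 1.1089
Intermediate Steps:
j(V) = V + 2*V² (j(V) = (V² + V²) + V = 2*V² + V = V + 2*V²)
s(S, I) = -2 + I + 2*S (s(S, I) = -2 + ((S + I) + S) = -2 + ((I + S) + S) = -2 + (I + 2*S) = -2 + I + 2*S)
m = 12892 (m = (-2 - 134 + 2*(-86)) + 13200 = (-2 - 134 - 172) + 13200 = -308 + 13200 = 12892)
m/5980 - 27824/(j(-40) + 23417) = 12892/5980 - 27824/(-40*(1 + 2*(-40)) + 23417) = 12892*(1/5980) - 27824/(-40*(1 - 80) + 23417) = 3223/1495 - 27824/(-40*(-79) + 23417) = 3223/1495 - 27824/(3160 + 23417) = 3223/1495 - 27824/26577 = 44060791/39732615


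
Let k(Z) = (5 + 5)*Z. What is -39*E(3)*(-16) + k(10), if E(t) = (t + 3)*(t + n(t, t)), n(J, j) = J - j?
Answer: 11332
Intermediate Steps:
k(Z) = 10*Z
E(t) = t*(3 + t) (E(t) = (t + 3)*(t + (t - t)) = (3 + t)*(t + 0) = (3 + t)*t = t*(3 + t))
-39*E(3)*(-16) + k(10) = -39*3*(3 + 3)*(-16) + 10*10 = -39*3*6*(-16) + 100 = -702*(-16) + 100 = -39*(-288) + 100 = 11232 + 100 = 11332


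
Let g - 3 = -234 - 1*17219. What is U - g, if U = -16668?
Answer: 782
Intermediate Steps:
g = -17450 (g = 3 + (-234 - 1*17219) = 3 + (-234 - 17219) = 3 - 17453 = -17450)
U - g = -16668 - 1*(-17450) = -16668 + 17450 = 782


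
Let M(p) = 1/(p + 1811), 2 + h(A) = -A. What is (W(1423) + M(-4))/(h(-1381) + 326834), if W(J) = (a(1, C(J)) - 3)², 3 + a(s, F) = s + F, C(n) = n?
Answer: 3633378269/593080891 ≈ 6.1263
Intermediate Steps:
h(A) = -2 - A
a(s, F) = -3 + F + s (a(s, F) = -3 + (s + F) = -3 + (F + s) = -3 + F + s)
W(J) = (-5 + J)² (W(J) = ((-3 + J + 1) - 3)² = ((-2 + J) - 3)² = (-5 + J)²)
M(p) = 1/(1811 + p)
(W(1423) + M(-4))/(h(-1381) + 326834) = ((-5 + 1423)² + 1/(1811 - 4))/((-2 - 1*(-1381)) + 326834) = (1418² + 1/1807)/((-2 + 1381) + 326834) = (2010724 + 1/1807)/(1379 + 326834) = (3633378269/1807)/328213 = (3633378269/1807)*(1/328213) = 3633378269/593080891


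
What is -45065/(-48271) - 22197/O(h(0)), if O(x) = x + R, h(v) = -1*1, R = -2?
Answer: 357202194/48271 ≈ 7399.9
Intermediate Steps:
h(v) = -1
O(x) = -2 + x (O(x) = x - 2 = -2 + x)
-45065/(-48271) - 22197/O(h(0)) = -45065/(-48271) - 22197/(-2 - 1) = -45065*(-1/48271) - 22197/(-3) = 45065/48271 - 22197*(-⅓) = 45065/48271 + 7399 = 357202194/48271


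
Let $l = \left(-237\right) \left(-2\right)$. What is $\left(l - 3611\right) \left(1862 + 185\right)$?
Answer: $-6421439$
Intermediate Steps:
$l = 474$
$\left(l - 3611\right) \left(1862 + 185\right) = \left(474 - 3611\right) \left(1862 + 185\right) = \left(-3137\right) 2047 = -6421439$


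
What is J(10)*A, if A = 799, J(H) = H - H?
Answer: 0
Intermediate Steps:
J(H) = 0
J(10)*A = 0*799 = 0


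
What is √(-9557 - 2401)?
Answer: I*√11958 ≈ 109.35*I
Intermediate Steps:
√(-9557 - 2401) = √(-11958) = I*√11958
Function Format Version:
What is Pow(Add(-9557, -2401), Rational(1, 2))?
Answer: Mul(I, Pow(11958, Rational(1, 2))) ≈ Mul(109.35, I)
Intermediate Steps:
Pow(Add(-9557, -2401), Rational(1, 2)) = Pow(-11958, Rational(1, 2)) = Mul(I, Pow(11958, Rational(1, 2)))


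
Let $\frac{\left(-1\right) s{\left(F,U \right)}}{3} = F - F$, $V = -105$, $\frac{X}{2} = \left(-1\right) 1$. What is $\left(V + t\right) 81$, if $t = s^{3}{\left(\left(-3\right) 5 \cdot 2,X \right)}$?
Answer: $-8505$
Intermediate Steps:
$X = -2$ ($X = 2 \left(\left(-1\right) 1\right) = 2 \left(-1\right) = -2$)
$s{\left(F,U \right)} = 0$ ($s{\left(F,U \right)} = - 3 \left(F - F\right) = \left(-3\right) 0 = 0$)
$t = 0$ ($t = 0^{3} = 0$)
$\left(V + t\right) 81 = \left(-105 + 0\right) 81 = \left(-105\right) 81 = -8505$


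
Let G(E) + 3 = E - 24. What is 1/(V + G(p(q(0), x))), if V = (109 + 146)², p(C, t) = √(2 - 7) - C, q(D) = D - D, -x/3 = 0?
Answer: 64998/4224740009 - I*√5/4224740009 ≈ 1.5385e-5 - 5.2928e-10*I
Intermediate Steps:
x = 0 (x = -3*0 = 0)
q(D) = 0
p(C, t) = -C + I*√5 (p(C, t) = √(-5) - C = I*√5 - C = -C + I*√5)
V = 65025 (V = 255² = 65025)
G(E) = -27 + E (G(E) = -3 + (E - 24) = -3 + (-24 + E) = -27 + E)
1/(V + G(p(q(0), x))) = 1/(65025 + (-27 + (-1*0 + I*√5))) = 1/(65025 + (-27 + (0 + I*√5))) = 1/(65025 + (-27 + I*√5)) = 1/(64998 + I*√5)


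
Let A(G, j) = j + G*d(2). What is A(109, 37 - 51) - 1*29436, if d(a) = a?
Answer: -29232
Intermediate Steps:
A(G, j) = j + 2*G (A(G, j) = j + G*2 = j + 2*G)
A(109, 37 - 51) - 1*29436 = ((37 - 51) + 2*109) - 1*29436 = (-14 + 218) - 29436 = 204 - 29436 = -29232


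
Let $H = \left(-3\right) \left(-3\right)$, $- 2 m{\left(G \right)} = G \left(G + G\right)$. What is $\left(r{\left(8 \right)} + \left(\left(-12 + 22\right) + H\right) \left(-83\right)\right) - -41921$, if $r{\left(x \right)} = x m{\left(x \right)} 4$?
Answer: $38296$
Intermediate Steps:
$m{\left(G \right)} = - G^{2}$ ($m{\left(G \right)} = - \frac{G \left(G + G\right)}{2} = - \frac{G 2 G}{2} = - \frac{2 G^{2}}{2} = - G^{2}$)
$r{\left(x \right)} = - 4 x^{3}$ ($r{\left(x \right)} = x \left(- x^{2}\right) 4 = - x^{3} \cdot 4 = - 4 x^{3}$)
$H = 9$
$\left(r{\left(8 \right)} + \left(\left(-12 + 22\right) + H\right) \left(-83\right)\right) - -41921 = \left(- 4 \cdot 8^{3} + \left(\left(-12 + 22\right) + 9\right) \left(-83\right)\right) - -41921 = \left(\left(-4\right) 512 + \left(10 + 9\right) \left(-83\right)\right) + 41921 = \left(-2048 + 19 \left(-83\right)\right) + 41921 = \left(-2048 - 1577\right) + 41921 = -3625 + 41921 = 38296$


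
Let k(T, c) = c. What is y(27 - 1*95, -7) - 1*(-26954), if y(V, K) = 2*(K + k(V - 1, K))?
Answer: 26926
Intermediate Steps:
y(V, K) = 4*K (y(V, K) = 2*(K + K) = 2*(2*K) = 4*K)
y(27 - 1*95, -7) - 1*(-26954) = 4*(-7) - 1*(-26954) = -28 + 26954 = 26926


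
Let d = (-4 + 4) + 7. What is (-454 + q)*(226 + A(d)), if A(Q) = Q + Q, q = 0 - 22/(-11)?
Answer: -108480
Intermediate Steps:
q = 2 (q = 0 - 22*(-1)/11 = 0 - 2*(-1) = 0 + 2 = 2)
d = 7 (d = 0 + 7 = 7)
A(Q) = 2*Q
(-454 + q)*(226 + A(d)) = (-454 + 2)*(226 + 2*7) = -452*(226 + 14) = -452*240 = -108480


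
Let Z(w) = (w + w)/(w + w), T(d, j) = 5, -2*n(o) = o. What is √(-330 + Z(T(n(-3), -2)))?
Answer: I*√329 ≈ 18.138*I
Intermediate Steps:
n(o) = -o/2
Z(w) = 1 (Z(w) = (2*w)/((2*w)) = (2*w)*(1/(2*w)) = 1)
√(-330 + Z(T(n(-3), -2))) = √(-330 + 1) = √(-329) = I*√329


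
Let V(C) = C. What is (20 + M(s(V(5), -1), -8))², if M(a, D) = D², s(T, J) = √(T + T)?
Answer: 7056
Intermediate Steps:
s(T, J) = √2*√T (s(T, J) = √(2*T) = √2*√T)
(20 + M(s(V(5), -1), -8))² = (20 + (-8)²)² = (20 + 64)² = 84² = 7056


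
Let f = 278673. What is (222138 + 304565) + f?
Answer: 805376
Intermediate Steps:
(222138 + 304565) + f = (222138 + 304565) + 278673 = 526703 + 278673 = 805376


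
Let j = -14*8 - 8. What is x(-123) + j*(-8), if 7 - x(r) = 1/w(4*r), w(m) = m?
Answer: 475765/492 ≈ 967.00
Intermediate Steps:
j = -120 (j = -112 - 8 = -120)
x(r) = 7 - 1/(4*r)
x(-123) + j*(-8) = (7 - ¼/(-123)) - 120*(-8) = (7 - ¼*(-1/123)) + 960 = (7 + 1/492) + 960 = 3445/492 + 960 = 475765/492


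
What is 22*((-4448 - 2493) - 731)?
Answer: -168784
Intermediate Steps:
22*((-4448 - 2493) - 731) = 22*(-6941 - 731) = 22*(-7672) = -168784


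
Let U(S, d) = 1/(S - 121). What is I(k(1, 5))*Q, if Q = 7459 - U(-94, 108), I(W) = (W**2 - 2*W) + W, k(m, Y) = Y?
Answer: 6414744/43 ≈ 1.4918e+5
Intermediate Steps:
I(W) = W**2 - W
U(S, d) = 1/(-121 + S)
Q = 1603686/215 (Q = 7459 - 1/(-121 - 94) = 7459 - 1/(-215) = 7459 - 1*(-1/215) = 7459 + 1/215 = 1603686/215 ≈ 7459.0)
I(k(1, 5))*Q = (5*(-1 + 5))*(1603686/215) = (5*4)*(1603686/215) = 20*(1603686/215) = 6414744/43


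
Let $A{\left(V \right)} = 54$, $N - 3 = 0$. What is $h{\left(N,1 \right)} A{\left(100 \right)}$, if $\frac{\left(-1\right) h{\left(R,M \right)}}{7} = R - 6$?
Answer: $1134$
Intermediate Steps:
$N = 3$ ($N = 3 + 0 = 3$)
$h{\left(R,M \right)} = 42 - 7 R$ ($h{\left(R,M \right)} = - 7 \left(R - 6\right) = - 7 \left(-6 + R\right) = 42 - 7 R$)
$h{\left(N,1 \right)} A{\left(100 \right)} = \left(42 - 21\right) 54 = 21 \cdot 54 = 1134$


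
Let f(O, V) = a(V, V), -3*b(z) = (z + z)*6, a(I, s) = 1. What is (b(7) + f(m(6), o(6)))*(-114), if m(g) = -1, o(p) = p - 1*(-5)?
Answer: 3078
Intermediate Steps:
o(p) = 5 + p (o(p) = p + 5 = 5 + p)
b(z) = -4*z (b(z) = -(z + z)*6/3 = -2*z*6/3 = -4*z)
f(O, V) = 1
(b(7) + f(m(6), o(6)))*(-114) = (-4*7 + 1)*(-114) = (-28 + 1)*(-114) = -27*(-114) = 3078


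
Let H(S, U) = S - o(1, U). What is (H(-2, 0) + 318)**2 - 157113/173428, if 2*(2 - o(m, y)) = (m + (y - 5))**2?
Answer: 17981551639/173428 ≈ 1.0368e+5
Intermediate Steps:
o(m, y) = 2 - (-5 + m + y)**2/2 (o(m, y) = 2 - (m + (y - 5))**2/2 = 2 - (m + (-5 + y))**2/2 = 2 - (-5 + m + y)**2/2)
H(S, U) = -2 + S + (-4 + U)**2/2 (H(S, U) = S - (2 - (-5 + 1 + U)**2/2) = S - (2 - (-4 + U)**2/2) = S + (-2 + (-4 + U)**2/2) = -2 + S + (-4 + U)**2/2)
(H(-2, 0) + 318)**2 - 157113/173428 = ((-2 - 2 + (-4 + 0)**2/2) + 318)**2 - 157113/173428 = ((-2 - 2 + (1/2)*(-4)**2) + 318)**2 - 157113/173428 = ((-2 - 2 + (1/2)*16) + 318)**2 - 1*157113/173428 = ((-2 - 2 + 8) + 318)**2 - 157113/173428 = (4 + 318)**2 - 157113/173428 = 322**2 - 157113/173428 = 103684 - 157113/173428 = 17981551639/173428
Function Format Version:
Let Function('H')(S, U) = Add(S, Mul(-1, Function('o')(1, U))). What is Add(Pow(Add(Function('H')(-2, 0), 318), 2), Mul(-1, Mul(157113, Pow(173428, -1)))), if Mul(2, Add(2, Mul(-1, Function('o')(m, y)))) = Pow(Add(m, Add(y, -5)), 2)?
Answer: Rational(17981551639, 173428) ≈ 1.0368e+5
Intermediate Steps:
Function('o')(m, y) = Add(2, Mul(Rational(-1, 2), Pow(Add(-5, m, y), 2))) (Function('o')(m, y) = Add(2, Mul(Rational(-1, 2), Pow(Add(m, Add(y, -5)), 2))) = Add(2, Mul(Rational(-1, 2), Pow(Add(m, Add(-5, y)), 2))) = Add(2, Mul(Rational(-1, 2), Pow(Add(-5, m, y), 2))))
Function('H')(S, U) = Add(-2, S, Mul(Rational(1, 2), Pow(Add(-4, U), 2))) (Function('H')(S, U) = Add(S, Mul(-1, Add(2, Mul(Rational(-1, 2), Pow(Add(-5, 1, U), 2))))) = Add(S, Mul(-1, Add(2, Mul(Rational(-1, 2), Pow(Add(-4, U), 2))))) = Add(S, Add(-2, Mul(Rational(1, 2), Pow(Add(-4, U), 2)))) = Add(-2, S, Mul(Rational(1, 2), Pow(Add(-4, U), 2))))
Add(Pow(Add(Function('H')(-2, 0), 318), 2), Mul(-1, Mul(157113, Pow(173428, -1)))) = Add(Pow(Add(Add(-2, -2, Mul(Rational(1, 2), Pow(Add(-4, 0), 2))), 318), 2), Mul(-1, Mul(157113, Pow(173428, -1)))) = Add(Pow(Add(Add(-2, -2, Mul(Rational(1, 2), Pow(-4, 2))), 318), 2), Mul(-1, Mul(157113, Rational(1, 173428)))) = Add(Pow(Add(Add(-2, -2, Mul(Rational(1, 2), 16)), 318), 2), Mul(-1, Rational(157113, 173428))) = Add(Pow(Add(Add(-2, -2, 8), 318), 2), Rational(-157113, 173428)) = Add(Pow(Add(4, 318), 2), Rational(-157113, 173428)) = Add(Pow(322, 2), Rational(-157113, 173428)) = Add(103684, Rational(-157113, 173428)) = Rational(17981551639, 173428)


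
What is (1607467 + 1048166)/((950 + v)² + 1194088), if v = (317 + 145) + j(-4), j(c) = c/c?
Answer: 2655633/3190657 ≈ 0.83232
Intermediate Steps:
j(c) = 1
v = 463 (v = (317 + 145) + 1 = 462 + 1 = 463)
(1607467 + 1048166)/((950 + v)² + 1194088) = (1607467 + 1048166)/((950 + 463)² + 1194088) = 2655633/(1413² + 1194088) = 2655633/(1996569 + 1194088) = 2655633/3190657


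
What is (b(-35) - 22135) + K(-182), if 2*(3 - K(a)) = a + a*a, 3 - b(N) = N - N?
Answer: -38600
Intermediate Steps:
b(N) = 3 (b(N) = 3 - (N - N) = 3 - 1*0 = 3 + 0 = 3)
K(a) = 3 - a/2 - a**2/2 (K(a) = 3 - (a + a*a)/2 = 3 - (a + a**2)/2 = 3 + (-a/2 - a**2/2) = 3 - a/2 - a**2/2)
(b(-35) - 22135) + K(-182) = (3 - 22135) + (3 - 1/2*(-182) - 1/2*(-182)**2) = -22132 + (3 + 91 - 1/2*33124) = -22132 + (3 + 91 - 16562) = -22132 - 16468 = -38600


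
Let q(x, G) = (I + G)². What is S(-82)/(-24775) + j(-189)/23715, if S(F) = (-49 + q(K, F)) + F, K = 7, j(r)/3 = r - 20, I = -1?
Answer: -11719993/39169275 ≈ -0.29921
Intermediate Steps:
j(r) = -60 + 3*r (j(r) = 3*(r - 20) = 3*(-20 + r) = -60 + 3*r)
q(x, G) = (-1 + G)²
S(F) = -49 + F + (-1 + F)² (S(F) = (-49 + (-1 + F)²) + F = -49 + F + (-1 + F)²)
S(-82)/(-24775) + j(-189)/23715 = (-48 + (-82)² - 1*(-82))/(-24775) + (-60 + 3*(-189))/23715 = (-48 + 6724 + 82)*(-1/24775) + (-60 - 567)*(1/23715) = 6758*(-1/24775) - 627*1/23715 = -6758/24775 - 209/7905 = -11719993/39169275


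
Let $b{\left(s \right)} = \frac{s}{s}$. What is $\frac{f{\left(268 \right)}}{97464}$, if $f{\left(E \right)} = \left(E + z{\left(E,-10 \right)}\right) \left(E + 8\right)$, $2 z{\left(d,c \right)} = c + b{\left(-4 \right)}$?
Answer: $\frac{391}{524} \approx 0.74618$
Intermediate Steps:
$b{\left(s \right)} = 1$
$z{\left(d,c \right)} = \frac{1}{2} + \frac{c}{2}$ ($z{\left(d,c \right)} = \frac{c + 1}{2} = \frac{1 + c}{2} = \frac{1}{2} + \frac{c}{2}$)
$f{\left(E \right)} = \left(8 + E\right) \left(- \frac{9}{2} + E\right)$ ($f{\left(E \right)} = \left(E + \left(\frac{1}{2} + \frac{1}{2} \left(-10\right)\right)\right) \left(E + 8\right) = \left(E + \left(\frac{1}{2} - 5\right)\right) \left(8 + E\right) = \left(E - \frac{9}{2}\right) \left(8 + E\right) = \left(- \frac{9}{2} + E\right) \left(8 + E\right) = \left(8 + E\right) \left(- \frac{9}{2} + E\right)$)
$\frac{f{\left(268 \right)}}{97464} = \frac{-36 + 268^{2} + \frac{7}{2} \cdot 268}{97464} = \left(-36 + 71824 + 938\right) \frac{1}{97464} = 72726 \cdot \frac{1}{97464} = \frac{391}{524}$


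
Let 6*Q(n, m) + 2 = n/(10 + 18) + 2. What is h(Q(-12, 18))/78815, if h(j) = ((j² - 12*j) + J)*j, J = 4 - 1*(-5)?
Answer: -1933/216268360 ≈ -8.9380e-6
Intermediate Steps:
J = 9 (J = 4 + 5 = 9)
Q(n, m) = n/168 (Q(n, m) = -⅓ + (n/(10 + 18) + 2)/6 = -⅓ + (n/28 + 2)/6 = -⅓ + (2 + n/28)/6 = -⅓ + (⅓ + n/168) = n/168)
h(j) = j*(9 + j² - 12*j) (h(j) = ((j² - 12*j) + 9)*j = (9 + j² - 12*j)*j = j*(9 + j² - 12*j))
h(Q(-12, 18))/78815 = (((1/168)*(-12))*(9 + ((1/168)*(-12))² - (-12)/14))/78815 = -(9 + (-1/14)² - 12*(-1/14))/14*(1/78815) = -(9 + 1/196 + 6/7)/14*(1/78815) = -1/14*1933/196*(1/78815) = -1933/2744*1/78815 = -1933/216268360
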